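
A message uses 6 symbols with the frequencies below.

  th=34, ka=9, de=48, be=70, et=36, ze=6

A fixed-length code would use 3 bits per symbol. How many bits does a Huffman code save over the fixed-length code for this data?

Fixed-length: 3 bits × 203 symbols = 609 bits.
Huffman merges:
merge ze(6) and ka(9): 15
merge 15 and th(34): 49
merge et(36) and de(48): 84
merge 49 and be(70): 119
merge 84 and 119: 203
Huffman total = 15 + 49 + 84 + 119 + 203 = 470 bits.
Saving = 609 − 470 = 139 bits.

139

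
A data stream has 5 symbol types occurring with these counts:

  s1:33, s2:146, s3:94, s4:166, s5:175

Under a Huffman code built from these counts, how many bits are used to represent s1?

3

Huffman merges, smallest pair first:
combine s1(33), s3(94) → 127
combine 127, s2(146) → 273
combine s4(166), s5(175) → 341
combine 273, 341 → 614
s1 sits 3 levels below the root, so its codeword is 3 bits.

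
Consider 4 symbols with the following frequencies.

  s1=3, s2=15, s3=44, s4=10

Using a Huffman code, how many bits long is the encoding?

Greedily combine the two least-frequent nodes:
combine s1(3), s4(10) → 13
combine 13, s2(15) → 28
combine 28, s3(44) → 72
Each symbol's bit-cost is frequency × depth; summing gives 113 bits (equivalently 13 + 28 + 72).

113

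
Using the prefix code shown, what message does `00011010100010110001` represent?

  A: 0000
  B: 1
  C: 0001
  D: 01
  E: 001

Read left to right; each codeword is recognised as soon as it completes (prefix code):
  0001→C | 1→B | 01→D | 01→D | 0001→C | 01→D | 1→B | 0001→C
Decoded message: CBDDCDBC

CBDDCDBC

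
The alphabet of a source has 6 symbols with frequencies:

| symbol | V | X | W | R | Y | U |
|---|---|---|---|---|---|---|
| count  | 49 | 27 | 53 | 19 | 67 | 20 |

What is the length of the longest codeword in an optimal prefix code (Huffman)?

Merge the two lowest-weight nodes at each step:
merge R(19) and U(20): 39
merge X(27) and 39: 66
merge V(49) and W(53): 102
merge 66 and Y(67): 133
merge 102 and 133: 235
The first pair merged (R, U) ends up deepest, at depth 4.

4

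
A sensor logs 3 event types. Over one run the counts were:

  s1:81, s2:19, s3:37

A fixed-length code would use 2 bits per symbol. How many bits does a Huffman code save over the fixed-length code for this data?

81

Fixed-length: 2 bits × 137 symbols = 274 bits.
Huffman merges:
s2(19) + s3(37) → 56
56 + s1(81) → 137
Huffman total = 56 + 137 = 193 bits.
Saving = 274 − 193 = 81 bits.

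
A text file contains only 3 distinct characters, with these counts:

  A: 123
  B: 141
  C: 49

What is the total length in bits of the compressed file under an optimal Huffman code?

485

Build the Huffman tree bottom-up:
combine C(49), A(123) → 172
combine B(141), 172 → 313
Each symbol's bit-cost is frequency × depth; summing gives 485 bits (equivalently 172 + 313).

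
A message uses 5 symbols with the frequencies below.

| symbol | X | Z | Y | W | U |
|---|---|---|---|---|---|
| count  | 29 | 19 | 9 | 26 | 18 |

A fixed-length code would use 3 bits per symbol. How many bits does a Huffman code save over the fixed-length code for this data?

74

Fixed-length: 3 bits × 101 symbols = 303 bits.
Huffman merges:
combine Y(9), U(18) → 27
combine Z(19), W(26) → 45
combine 27, X(29) → 56
combine 45, 56 → 101
Huffman total = 27 + 45 + 56 + 101 = 229 bits.
Saving = 303 − 229 = 74 bits.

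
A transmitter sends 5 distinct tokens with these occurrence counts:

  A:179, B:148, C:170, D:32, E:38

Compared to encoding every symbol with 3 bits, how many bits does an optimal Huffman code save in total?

Fixed-length: 3 bits × 567 symbols = 1701 bits.
Huffman merges:
merge D(32) and E(38): 70
merge 70 and B(148): 218
merge C(170) and A(179): 349
merge 218 and 349: 567
Huffman total = 70 + 218 + 349 + 567 = 1204 bits.
Saving = 1701 − 1204 = 497 bits.

497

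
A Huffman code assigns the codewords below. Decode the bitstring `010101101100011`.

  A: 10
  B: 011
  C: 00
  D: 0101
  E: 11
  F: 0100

Read left to right; each codeword is recognised as soon as it completes (prefix code):
  0101→D | 011→B | 011→B | 00→C | 011→B
Decoded message: DBBCB

DBBCB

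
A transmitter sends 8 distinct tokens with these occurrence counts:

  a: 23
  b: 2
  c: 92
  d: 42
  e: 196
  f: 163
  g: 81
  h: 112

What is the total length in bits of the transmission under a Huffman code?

1866

Merge the two smallest weights repeatedly:
b(2) + a(23) → 25
25 + d(42) → 67
67 + g(81) → 148
c(92) + h(112) → 204
148 + f(163) → 311
e(196) + 204 → 400
311 + 400 → 711
Total encoded bits = sum of merged weights = 25 + 67 + 148 + 204 + 311 + 400 + 711 = 1866.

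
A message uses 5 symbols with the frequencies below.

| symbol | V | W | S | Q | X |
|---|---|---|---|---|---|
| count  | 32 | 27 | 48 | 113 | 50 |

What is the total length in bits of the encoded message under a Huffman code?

Merge the two smallest weights repeatedly:
combine W(27), V(32) → 59
combine S(48), X(50) → 98
combine 59, 98 → 157
combine Q(113), 157 → 270
The encoded length is the sum of every internal node's weight: 59 + 98 + 157 + 270 = 584 bits.

584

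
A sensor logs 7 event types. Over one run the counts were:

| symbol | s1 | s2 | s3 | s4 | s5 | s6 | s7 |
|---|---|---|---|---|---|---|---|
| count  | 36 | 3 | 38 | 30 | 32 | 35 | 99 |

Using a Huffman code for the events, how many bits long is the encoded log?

Merge the two smallest weights repeatedly:
merge s2(3) and s4(30): 33
merge s5(32) and 33: 65
merge s6(35) and s1(36): 71
merge s3(38) and 65: 103
merge 71 and s7(99): 170
merge 103 and 170: 273
Total encoded bits = sum of merged weights = 33 + 65 + 71 + 103 + 170 + 273 = 715.

715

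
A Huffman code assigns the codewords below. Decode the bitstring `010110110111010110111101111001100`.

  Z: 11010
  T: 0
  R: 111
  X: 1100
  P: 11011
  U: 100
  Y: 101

Read left to right; each codeword is recognised as soon as it completes (prefix code):
  0→T | 101→Y | 101→Y | 101→Y | 11010→Z | 11011→P | 11011→P | 1100→X | 1100→X
Decoded message: TYYYZPPXX

TYYYZPPXX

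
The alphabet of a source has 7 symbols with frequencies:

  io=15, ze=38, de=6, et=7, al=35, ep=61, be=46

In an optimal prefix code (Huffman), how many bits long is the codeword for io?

Huffman merges, smallest pair first:
merge de(6) and et(7): 13
merge 13 and io(15): 28
merge 28 and al(35): 63
merge ze(38) and be(46): 84
merge ep(61) and 63: 124
merge 84 and 124: 208
io sits 4 levels below the root, so its codeword is 4 bits.

4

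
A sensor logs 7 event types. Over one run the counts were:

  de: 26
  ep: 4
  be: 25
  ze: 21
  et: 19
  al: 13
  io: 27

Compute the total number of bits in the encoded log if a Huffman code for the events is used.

369

Greedily combine the two least-frequent nodes:
merge ep(4) and al(13): 17
merge 17 and et(19): 36
merge ze(21) and be(25): 46
merge de(26) and io(27): 53
merge 36 and 46: 82
merge 53 and 82: 135
Total encoded bits = sum of merged weights = 17 + 36 + 46 + 53 + 82 + 135 = 369.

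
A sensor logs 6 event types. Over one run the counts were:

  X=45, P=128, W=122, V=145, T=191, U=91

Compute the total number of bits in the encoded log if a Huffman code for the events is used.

Merge the two smallest weights repeatedly:
combine X(45), U(91) → 136
combine W(122), P(128) → 250
combine 136, V(145) → 281
combine T(191), 250 → 441
combine 281, 441 → 722
Total encoded bits = sum of merged weights = 136 + 250 + 281 + 441 + 722 = 1830.

1830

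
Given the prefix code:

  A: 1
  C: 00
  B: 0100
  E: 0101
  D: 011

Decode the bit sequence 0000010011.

CCBAA

Read left to right; each codeword is recognised as soon as it completes (prefix code):
  00→C | 00→C | 0100→B | 1→A | 1→A
Decoded message: CCBAA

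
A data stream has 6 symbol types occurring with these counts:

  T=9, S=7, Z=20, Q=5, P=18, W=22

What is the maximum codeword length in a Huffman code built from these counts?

4

Merge the two lowest-weight nodes at each step:
Q(5) + S(7) → 12
T(9) + 12 → 21
P(18) + Z(20) → 38
21 + W(22) → 43
38 + 43 → 81
The first pair merged (Q, S) ends up deepest, at depth 4.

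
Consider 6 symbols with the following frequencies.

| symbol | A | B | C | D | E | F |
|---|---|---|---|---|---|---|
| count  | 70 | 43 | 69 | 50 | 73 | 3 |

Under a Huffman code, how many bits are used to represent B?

4

Huffman merges, smallest pair first:
F(3) + B(43) → 46
46 + D(50) → 96
C(69) + A(70) → 139
E(73) + 96 → 169
139 + 169 → 308
The subtree containing B is merged 4 times, so code length = 4.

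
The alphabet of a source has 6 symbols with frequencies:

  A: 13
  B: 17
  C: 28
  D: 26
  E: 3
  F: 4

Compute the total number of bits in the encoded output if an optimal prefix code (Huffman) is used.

Merge the two smallest weights repeatedly:
merge E(3) and F(4): 7
merge 7 and A(13): 20
merge B(17) and 20: 37
merge D(26) and C(28): 54
merge 37 and 54: 91
Each symbol's bit-cost is frequency × depth; summing gives 209 bits (equivalently 7 + 20 + 37 + 54 + 91).

209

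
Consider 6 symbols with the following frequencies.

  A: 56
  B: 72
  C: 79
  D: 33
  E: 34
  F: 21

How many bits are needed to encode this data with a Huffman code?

Greedily combine the two least-frequent nodes:
F(21) + D(33) → 54
E(34) + 54 → 88
A(56) + B(72) → 128
C(79) + 88 → 167
128 + 167 → 295
The encoded length is the sum of every internal node's weight: 54 + 88 + 128 + 167 + 295 = 732 bits.

732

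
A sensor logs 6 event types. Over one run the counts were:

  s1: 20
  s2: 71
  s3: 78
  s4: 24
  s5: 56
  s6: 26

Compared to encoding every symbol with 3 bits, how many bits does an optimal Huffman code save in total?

Fixed-length: 3 bits × 275 symbols = 825 bits.
Huffman merges:
s1(20) + s4(24) → 44
s6(26) + 44 → 70
s5(56) + 70 → 126
s2(71) + s3(78) → 149
126 + 149 → 275
Huffman total = 44 + 70 + 126 + 149 + 275 = 664 bits.
Saving = 825 − 664 = 161 bits.

161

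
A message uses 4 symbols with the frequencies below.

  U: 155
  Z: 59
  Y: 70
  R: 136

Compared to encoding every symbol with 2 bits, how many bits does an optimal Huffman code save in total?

26

Fixed-length: 2 bits × 420 symbols = 840 bits.
Huffman merges:
merge Z(59) and Y(70): 129
merge 129 and R(136): 265
merge U(155) and 265: 420
Huffman total = 129 + 265 + 420 = 814 bits.
Saving = 840 − 814 = 26 bits.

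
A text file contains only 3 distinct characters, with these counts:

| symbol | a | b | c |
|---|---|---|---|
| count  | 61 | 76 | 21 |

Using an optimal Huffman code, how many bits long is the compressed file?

Greedily combine the two least-frequent nodes:
c(21) + a(61) → 82
b(76) + 82 → 158
The encoded length is the sum of every internal node's weight: 82 + 158 = 240 bits.

240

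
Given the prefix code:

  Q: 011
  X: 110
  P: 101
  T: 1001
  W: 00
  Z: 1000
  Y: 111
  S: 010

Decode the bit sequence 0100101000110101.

Read left to right; each codeword is recognised as soon as it completes (prefix code):
  010→S | 010→S | 1000→Z | 110→X | 101→P
Decoded message: SSZXP

SSZXP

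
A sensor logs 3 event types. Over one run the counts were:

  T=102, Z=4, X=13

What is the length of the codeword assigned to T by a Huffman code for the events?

1

Repeatedly merge the two smallest:
combine Z(4), X(13) → 17
combine 17, T(102) → 119
T is merged only at the final step, so code length = 1.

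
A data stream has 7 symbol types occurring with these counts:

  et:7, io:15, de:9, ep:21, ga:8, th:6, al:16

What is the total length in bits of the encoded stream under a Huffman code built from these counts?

Merge the two smallest weights repeatedly:
th(6) + et(7) → 13
ga(8) + de(9) → 17
13 + io(15) → 28
al(16) + 17 → 33
ep(21) + 28 → 49
33 + 49 → 82
The encoded length is the sum of every internal node's weight: 13 + 17 + 28 + 33 + 49 + 82 = 222 bits.

222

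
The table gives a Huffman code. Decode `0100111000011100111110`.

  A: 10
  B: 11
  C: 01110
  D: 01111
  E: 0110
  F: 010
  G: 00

FCGCDA

Read left to right; each codeword is recognised as soon as it completes (prefix code):
  010→F | 01110→C | 00→G | 01110→C | 01111→D | 10→A
Decoded message: FCGCDA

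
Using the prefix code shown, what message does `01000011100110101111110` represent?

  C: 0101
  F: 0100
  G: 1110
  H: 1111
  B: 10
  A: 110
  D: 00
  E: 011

Read left to right; each codeword is recognised as soon as it completes (prefix code):
  0100→F | 00→D | 1110→G | 011→E | 0101→C | 1111→H | 10→B
Decoded message: FDGECHB

FDGECHB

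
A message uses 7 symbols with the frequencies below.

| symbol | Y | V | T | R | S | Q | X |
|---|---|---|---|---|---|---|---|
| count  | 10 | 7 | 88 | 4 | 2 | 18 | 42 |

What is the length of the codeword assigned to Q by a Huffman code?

3

Repeatedly merge the two smallest:
merge S(2) and R(4): 6
merge 6 and V(7): 13
merge Y(10) and 13: 23
merge Q(18) and 23: 41
merge 41 and X(42): 83
merge 83 and T(88): 171
Q's leaf is at depth 3, giving a 3-bit codeword.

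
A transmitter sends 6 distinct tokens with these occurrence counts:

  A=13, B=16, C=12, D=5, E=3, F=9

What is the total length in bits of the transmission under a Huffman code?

Greedily combine the two least-frequent nodes:
merge E(3) and D(5): 8
merge 8 and F(9): 17
merge C(12) and A(13): 25
merge B(16) and 17: 33
merge 25 and 33: 58
The encoded length is the sum of every internal node's weight: 8 + 17 + 25 + 33 + 58 = 141 bits.

141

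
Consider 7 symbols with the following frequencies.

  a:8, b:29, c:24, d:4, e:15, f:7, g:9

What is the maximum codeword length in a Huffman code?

4

Merge the two lowest-weight nodes at each step:
merge d(4) and f(7): 11
merge a(8) and g(9): 17
merge 11 and e(15): 26
merge 17 and c(24): 41
merge 26 and b(29): 55
merge 41 and 55: 96
The first pair merged (d, f) ends up deepest, at depth 4.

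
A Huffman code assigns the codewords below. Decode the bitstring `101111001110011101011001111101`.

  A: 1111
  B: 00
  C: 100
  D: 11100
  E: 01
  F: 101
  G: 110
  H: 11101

FDDHECAF

Read left to right; each codeword is recognised as soon as it completes (prefix code):
  101→F | 11100→D | 11100→D | 11101→H | 01→E | 100→C | 1111→A | 101→F
Decoded message: FDDHECAF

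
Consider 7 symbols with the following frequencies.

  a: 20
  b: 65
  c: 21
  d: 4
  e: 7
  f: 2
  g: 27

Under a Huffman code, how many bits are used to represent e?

Build the tree from the bottom:
f(2) + d(4) → 6
6 + e(7) → 13
13 + a(20) → 33
c(21) + g(27) → 48
33 + 48 → 81
b(65) + 81 → 146
e's leaf is at depth 4, giving a 4-bit codeword.

4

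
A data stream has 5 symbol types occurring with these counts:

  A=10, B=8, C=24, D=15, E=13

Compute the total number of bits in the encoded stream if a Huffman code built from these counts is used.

158

Build the Huffman tree bottom-up:
merge B(8) and A(10): 18
merge E(13) and D(15): 28
merge 18 and C(24): 42
merge 28 and 42: 70
Total encoded bits = sum of merged weights = 18 + 28 + 42 + 70 = 158.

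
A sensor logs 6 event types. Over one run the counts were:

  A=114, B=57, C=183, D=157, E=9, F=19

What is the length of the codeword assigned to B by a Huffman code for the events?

3

Build the tree from the bottom:
merge E(9) and F(19): 28
merge 28 and B(57): 85
merge 85 and A(114): 199
merge D(157) and C(183): 340
merge 199 and 340: 539
B sits 3 levels below the root, so its codeword is 3 bits.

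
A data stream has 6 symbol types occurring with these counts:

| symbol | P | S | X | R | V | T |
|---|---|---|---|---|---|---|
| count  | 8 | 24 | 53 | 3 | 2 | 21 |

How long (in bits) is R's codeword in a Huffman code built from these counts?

5

Repeatedly merge the two smallest:
merge V(2) and R(3): 5
merge 5 and P(8): 13
merge 13 and T(21): 34
merge S(24) and 34: 58
merge X(53) and 58: 111
R's leaf is at depth 5, giving a 5-bit codeword.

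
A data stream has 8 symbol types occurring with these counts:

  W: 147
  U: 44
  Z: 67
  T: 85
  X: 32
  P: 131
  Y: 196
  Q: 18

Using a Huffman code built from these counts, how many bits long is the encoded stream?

1961

Merge the two smallest weights repeatedly:
Q(18) + X(32) → 50
U(44) + 50 → 94
Z(67) + T(85) → 152
94 + P(131) → 225
W(147) + 152 → 299
Y(196) + 225 → 421
299 + 421 → 720
Each symbol's bit-cost is frequency × depth; summing gives 1961 bits (equivalently 50 + 94 + 152 + 225 + 299 + 421 + 720).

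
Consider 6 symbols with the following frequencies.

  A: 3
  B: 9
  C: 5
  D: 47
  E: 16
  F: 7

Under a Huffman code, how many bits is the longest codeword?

Merge the two lowest-weight nodes at each step:
merge A(3) and C(5): 8
merge F(7) and 8: 15
merge B(9) and 15: 24
merge E(16) and 24: 40
merge 40 and D(47): 87
Maximum depth reached is 5.

5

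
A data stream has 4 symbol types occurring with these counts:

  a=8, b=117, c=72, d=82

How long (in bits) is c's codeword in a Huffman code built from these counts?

3

Build the tree from the bottom:
combine a(8), c(72) → 80
combine 80, d(82) → 162
combine b(117), 162 → 279
c sits 3 levels below the root, so its codeword is 3 bits.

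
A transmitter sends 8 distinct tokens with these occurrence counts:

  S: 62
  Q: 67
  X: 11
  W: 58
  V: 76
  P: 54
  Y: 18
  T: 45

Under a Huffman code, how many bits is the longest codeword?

Merge the two lowest-weight nodes at each step:
combine X(11), Y(18) → 29
combine 29, T(45) → 74
combine P(54), W(58) → 112
combine S(62), Q(67) → 129
combine 74, V(76) → 150
combine 112, 129 → 241
combine 150, 241 → 391
Maximum depth reached is 4.

4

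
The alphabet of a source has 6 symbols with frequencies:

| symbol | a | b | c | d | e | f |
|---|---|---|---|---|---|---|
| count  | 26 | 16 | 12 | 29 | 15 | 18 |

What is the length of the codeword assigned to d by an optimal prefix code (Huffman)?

Huffman merges, smallest pair first:
merge c(12) and e(15): 27
merge b(16) and f(18): 34
merge a(26) and 27: 53
merge d(29) and 34: 63
merge 53 and 63: 116
d sits 2 levels below the root, so its codeword is 2 bits.

2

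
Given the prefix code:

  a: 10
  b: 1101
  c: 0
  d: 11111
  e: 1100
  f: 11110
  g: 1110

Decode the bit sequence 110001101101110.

Read left to right; each codeword is recognised as soon as it completes (prefix code):
  1100→e | 0→c | 1101→b | 10→a | 1110→g
Decoded message: ecbag

ecbag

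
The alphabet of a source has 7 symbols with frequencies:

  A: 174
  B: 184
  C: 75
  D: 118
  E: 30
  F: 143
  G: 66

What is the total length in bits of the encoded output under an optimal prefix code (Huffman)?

2108

Build the Huffman tree bottom-up:
E(30) + G(66) → 96
C(75) + 96 → 171
D(118) + F(143) → 261
171 + A(174) → 345
B(184) + 261 → 445
345 + 445 → 790
Each symbol's bit-cost is frequency × depth; summing gives 2108 bits (equivalently 96 + 171 + 261 + 345 + 445 + 790).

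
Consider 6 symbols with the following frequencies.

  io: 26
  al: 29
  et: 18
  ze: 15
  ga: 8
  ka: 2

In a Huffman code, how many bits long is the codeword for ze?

Huffman merges, smallest pair first:
ka(2) + ga(8) → 10
10 + ze(15) → 25
et(18) + 25 → 43
io(26) + al(29) → 55
43 + 55 → 98
The subtree containing ze is merged 3 times, so code length = 3.

3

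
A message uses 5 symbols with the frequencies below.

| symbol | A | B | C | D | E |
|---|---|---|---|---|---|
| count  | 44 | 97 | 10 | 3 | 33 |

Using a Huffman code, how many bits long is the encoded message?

336

Greedily combine the two least-frequent nodes:
combine D(3), C(10) → 13
combine 13, E(33) → 46
combine A(44), 46 → 90
combine 90, B(97) → 187
The encoded length is the sum of every internal node's weight: 13 + 46 + 90 + 187 = 336 bits.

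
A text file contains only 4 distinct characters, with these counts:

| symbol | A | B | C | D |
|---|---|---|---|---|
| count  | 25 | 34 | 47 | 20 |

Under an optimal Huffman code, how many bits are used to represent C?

Repeatedly merge the two smallest:
combine D(20), A(25) → 45
combine B(34), 45 → 79
combine C(47), 79 → 126
C is a child of the root — depth 1, so its codeword is a single bit.

1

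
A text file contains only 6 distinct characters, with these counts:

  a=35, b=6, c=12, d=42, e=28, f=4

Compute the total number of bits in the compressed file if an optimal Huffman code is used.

Merge the two smallest weights repeatedly:
combine f(4), b(6) → 10
combine 10, c(12) → 22
combine 22, e(28) → 50
combine a(35), d(42) → 77
combine 50, 77 → 127
Total encoded bits = sum of merged weights = 10 + 22 + 50 + 77 + 127 = 286.

286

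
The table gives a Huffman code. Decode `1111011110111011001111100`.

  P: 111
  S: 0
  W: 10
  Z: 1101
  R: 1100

Read left to right; each codeword is recognised as soon as it completes (prefix code):
  111→P | 10→W | 111→P | 10→W | 111→P | 0→S | 1100→R | 111→P | 1100→R
Decoded message: PWPWPSRPR

PWPWPSRPR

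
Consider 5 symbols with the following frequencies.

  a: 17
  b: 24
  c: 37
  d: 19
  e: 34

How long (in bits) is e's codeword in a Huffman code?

Huffman merges, smallest pair first:
merge a(17) and d(19): 36
merge b(24) and e(34): 58
merge 36 and c(37): 73
merge 58 and 73: 131
e sits 2 levels below the root, so its codeword is 2 bits.

2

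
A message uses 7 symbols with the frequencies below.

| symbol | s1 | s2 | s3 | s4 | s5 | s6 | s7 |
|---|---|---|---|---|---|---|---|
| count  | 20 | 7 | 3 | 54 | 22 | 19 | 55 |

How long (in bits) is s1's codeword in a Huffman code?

3

Huffman merges, smallest pair first:
merge s3(3) and s2(7): 10
merge 10 and s6(19): 29
merge s1(20) and s5(22): 42
merge 29 and 42: 71
merge s4(54) and s7(55): 109
merge 71 and 109: 180
The subtree containing s1 is merged 3 times, so code length = 3.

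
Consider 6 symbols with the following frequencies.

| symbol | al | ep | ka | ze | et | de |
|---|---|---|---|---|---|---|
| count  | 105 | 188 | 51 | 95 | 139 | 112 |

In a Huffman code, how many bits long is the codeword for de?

Repeatedly merge the two smallest:
ka(51) + ze(95) → 146
al(105) + de(112) → 217
et(139) + 146 → 285
ep(188) + 217 → 405
285 + 405 → 690
de's leaf is at depth 3, giving a 3-bit codeword.

3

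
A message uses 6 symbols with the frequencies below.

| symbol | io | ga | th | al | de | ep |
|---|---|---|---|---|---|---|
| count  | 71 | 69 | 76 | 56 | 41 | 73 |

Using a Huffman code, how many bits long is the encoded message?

1009

Greedily combine the two least-frequent nodes:
merge de(41) and al(56): 97
merge ga(69) and io(71): 140
merge ep(73) and th(76): 149
merge 97 and 140: 237
merge 149 and 237: 386
Total encoded bits = sum of merged weights = 97 + 140 + 149 + 237 + 386 = 1009.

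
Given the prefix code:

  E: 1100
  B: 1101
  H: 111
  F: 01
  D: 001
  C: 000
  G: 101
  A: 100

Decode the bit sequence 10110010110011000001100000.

Read left to right; each codeword is recognised as soon as it completes (prefix code):
  101→G | 100→A | 101→G | 100→A | 1100→E | 000→C | 1100→E | 000→C
Decoded message: GAGAECEC

GAGAECEC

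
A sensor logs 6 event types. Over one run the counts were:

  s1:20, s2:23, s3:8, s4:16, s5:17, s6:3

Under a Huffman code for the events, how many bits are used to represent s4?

3

Huffman merges, smallest pair first:
merge s6(3) and s3(8): 11
merge 11 and s4(16): 27
merge s5(17) and s1(20): 37
merge s2(23) and 27: 50
merge 37 and 50: 87
The subtree containing s4 is merged 3 times, so code length = 3.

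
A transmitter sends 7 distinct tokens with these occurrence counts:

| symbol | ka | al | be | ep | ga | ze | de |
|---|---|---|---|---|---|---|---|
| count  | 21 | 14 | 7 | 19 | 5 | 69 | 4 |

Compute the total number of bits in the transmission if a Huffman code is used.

304

Build the Huffman tree bottom-up:
combine de(4), ga(5) → 9
combine be(7), 9 → 16
combine al(14), 16 → 30
combine ep(19), ka(21) → 40
combine 30, 40 → 70
combine ze(69), 70 → 139
The encoded length is the sum of every internal node's weight: 9 + 16 + 30 + 40 + 70 + 139 = 304 bits.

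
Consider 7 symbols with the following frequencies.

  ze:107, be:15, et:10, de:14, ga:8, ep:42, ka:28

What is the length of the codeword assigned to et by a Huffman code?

4

Build the tree from the bottom:
ga(8) + et(10) → 18
de(14) + be(15) → 29
18 + ka(28) → 46
29 + ep(42) → 71
46 + 71 → 117
ze(107) + 117 → 224
et's leaf is at depth 4, giving a 4-bit codeword.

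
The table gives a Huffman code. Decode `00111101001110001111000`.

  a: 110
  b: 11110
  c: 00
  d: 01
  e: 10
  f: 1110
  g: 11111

Read left to right; each codeword is recognised as soon as it completes (prefix code):
  00→c | 11110→b | 10→e | 01→d | 110→a | 00→c | 11110→b | 00→c
Decoded message: cbedacbc

cbedacbc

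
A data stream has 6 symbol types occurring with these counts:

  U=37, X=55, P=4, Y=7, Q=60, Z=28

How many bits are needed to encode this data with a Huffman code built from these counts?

432

Greedily combine the two least-frequent nodes:
merge P(4) and Y(7): 11
merge 11 and Z(28): 39
merge U(37) and 39: 76
merge X(55) and Q(60): 115
merge 76 and 115: 191
Each symbol's bit-cost is frequency × depth; summing gives 432 bits (equivalently 11 + 39 + 76 + 115 + 191).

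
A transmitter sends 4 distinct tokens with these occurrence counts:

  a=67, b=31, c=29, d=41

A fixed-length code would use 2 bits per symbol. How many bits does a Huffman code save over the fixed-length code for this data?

Fixed-length: 2 bits × 168 symbols = 336 bits.
Huffman merges:
combine c(29), b(31) → 60
combine d(41), 60 → 101
combine a(67), 101 → 168
Huffman total = 60 + 101 + 168 = 329 bits.
Saving = 336 − 329 = 7 bits.

7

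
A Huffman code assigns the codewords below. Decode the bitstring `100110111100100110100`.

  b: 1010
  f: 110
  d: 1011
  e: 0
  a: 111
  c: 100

cfaccfc

Read left to right; each codeword is recognised as soon as it completes (prefix code):
  100→c | 110→f | 111→a | 100→c | 100→c | 110→f | 100→c
Decoded message: cfaccfc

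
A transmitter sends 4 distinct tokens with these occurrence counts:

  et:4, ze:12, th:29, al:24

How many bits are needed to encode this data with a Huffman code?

Build the Huffman tree bottom-up:
et(4) + ze(12) → 16
16 + al(24) → 40
th(29) + 40 → 69
Each symbol's bit-cost is frequency × depth; summing gives 125 bits (equivalently 16 + 40 + 69).

125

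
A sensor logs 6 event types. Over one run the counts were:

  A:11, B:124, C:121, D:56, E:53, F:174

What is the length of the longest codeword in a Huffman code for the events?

4

Merge the two lowest-weight nodes at each step:
A(11) + E(53) → 64
D(56) + 64 → 120
120 + C(121) → 241
B(124) + F(174) → 298
241 + 298 → 539
Maximum depth reached is 4.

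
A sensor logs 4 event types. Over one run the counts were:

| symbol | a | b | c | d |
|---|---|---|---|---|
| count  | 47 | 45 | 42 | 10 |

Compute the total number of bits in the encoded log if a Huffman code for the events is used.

288

Merge the two smallest weights repeatedly:
merge d(10) and c(42): 52
merge b(45) and a(47): 92
merge 52 and 92: 144
The encoded length is the sum of every internal node's weight: 52 + 92 + 144 = 288 bits.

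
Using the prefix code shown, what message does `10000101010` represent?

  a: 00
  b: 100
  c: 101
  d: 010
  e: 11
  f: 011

bacd

Read left to right; each codeword is recognised as soon as it completes (prefix code):
  100→b | 00→a | 101→c | 010→d
Decoded message: bacd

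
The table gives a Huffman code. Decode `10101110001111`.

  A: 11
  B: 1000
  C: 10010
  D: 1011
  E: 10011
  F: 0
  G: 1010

GABAA

Read left to right; each codeword is recognised as soon as it completes (prefix code):
  1010→G | 11→A | 1000→B | 11→A | 11→A
Decoded message: GABAA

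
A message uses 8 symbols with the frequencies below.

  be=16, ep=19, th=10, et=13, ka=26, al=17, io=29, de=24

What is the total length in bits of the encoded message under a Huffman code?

456

Merge the two smallest weights repeatedly:
th(10) + et(13) → 23
be(16) + al(17) → 33
ep(19) + 23 → 42
de(24) + ka(26) → 50
io(29) + 33 → 62
42 + 50 → 92
62 + 92 → 154
Total encoded bits = sum of merged weights = 23 + 33 + 42 + 50 + 62 + 92 + 154 = 456.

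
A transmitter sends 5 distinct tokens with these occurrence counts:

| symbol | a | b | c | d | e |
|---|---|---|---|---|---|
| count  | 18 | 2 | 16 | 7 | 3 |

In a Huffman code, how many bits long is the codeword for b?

4

Huffman merges, smallest pair first:
combine b(2), e(3) → 5
combine 5, d(7) → 12
combine 12, c(16) → 28
combine a(18), 28 → 46
b's leaf is at depth 4, giving a 4-bit codeword.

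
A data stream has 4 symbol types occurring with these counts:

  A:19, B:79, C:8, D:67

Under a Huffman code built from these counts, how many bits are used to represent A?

Huffman merges, smallest pair first:
combine C(8), A(19) → 27
combine 27, D(67) → 94
combine B(79), 94 → 173
A's leaf is at depth 3, giving a 3-bit codeword.

3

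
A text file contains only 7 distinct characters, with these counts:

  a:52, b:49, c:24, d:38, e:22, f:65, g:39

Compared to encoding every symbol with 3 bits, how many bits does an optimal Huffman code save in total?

71

Fixed-length: 3 bits × 289 symbols = 867 bits.
Huffman merges:
e(22) + c(24) → 46
d(38) + g(39) → 77
46 + b(49) → 95
a(52) + f(65) → 117
77 + 95 → 172
117 + 172 → 289
Huffman total = 46 + 77 + 95 + 117 + 172 + 289 = 796 bits.
Saving = 867 − 796 = 71 bits.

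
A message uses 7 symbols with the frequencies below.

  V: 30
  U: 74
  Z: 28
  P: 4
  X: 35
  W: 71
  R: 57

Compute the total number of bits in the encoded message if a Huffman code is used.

784

Merge the two smallest weights repeatedly:
P(4) + Z(28) → 32
V(30) + 32 → 62
X(35) + R(57) → 92
62 + W(71) → 133
U(74) + 92 → 166
133 + 166 → 299
Total encoded bits = sum of merged weights = 32 + 62 + 92 + 133 + 166 + 299 = 784.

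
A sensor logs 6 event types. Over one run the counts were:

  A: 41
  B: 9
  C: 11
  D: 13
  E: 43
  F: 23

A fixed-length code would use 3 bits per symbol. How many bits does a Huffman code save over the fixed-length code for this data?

87

Fixed-length: 3 bits × 140 symbols = 420 bits.
Huffman merges:
B(9) + C(11) → 20
D(13) + 20 → 33
F(23) + 33 → 56
A(41) + E(43) → 84
56 + 84 → 140
Huffman total = 20 + 33 + 56 + 84 + 140 = 333 bits.
Saving = 420 − 333 = 87 bits.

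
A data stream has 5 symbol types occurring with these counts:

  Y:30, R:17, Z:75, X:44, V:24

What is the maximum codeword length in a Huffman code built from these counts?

4

Merge the two lowest-weight nodes at each step:
R(17) + V(24) → 41
Y(30) + 41 → 71
X(44) + 71 → 115
Z(75) + 115 → 190
Maximum depth reached is 4.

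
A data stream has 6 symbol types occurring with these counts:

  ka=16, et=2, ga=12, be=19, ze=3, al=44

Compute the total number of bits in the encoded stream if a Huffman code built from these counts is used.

Merge the two smallest weights repeatedly:
merge et(2) and ze(3): 5
merge 5 and ga(12): 17
merge ka(16) and 17: 33
merge be(19) and 33: 52
merge al(44) and 52: 96
The encoded length is the sum of every internal node's weight: 5 + 17 + 33 + 52 + 96 = 203 bits.

203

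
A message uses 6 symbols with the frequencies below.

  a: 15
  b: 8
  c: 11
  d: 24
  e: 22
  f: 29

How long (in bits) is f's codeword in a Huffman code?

2

Repeatedly merge the two smallest:
combine b(8), c(11) → 19
combine a(15), 19 → 34
combine e(22), d(24) → 46
combine f(29), 34 → 63
combine 46, 63 → 109
f's leaf is at depth 2, giving a 2-bit codeword.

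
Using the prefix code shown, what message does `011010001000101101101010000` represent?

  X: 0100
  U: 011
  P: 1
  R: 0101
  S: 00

UXXRPURSS

Read left to right; each codeword is recognised as soon as it completes (prefix code):
  011→U | 0100→X | 0100→X | 0101→R | 1→P | 011→U | 0101→R | 00→S | 00→S
Decoded message: UXXRPURSS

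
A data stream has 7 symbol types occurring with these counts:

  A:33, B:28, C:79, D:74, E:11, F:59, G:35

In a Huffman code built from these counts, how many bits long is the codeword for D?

Build the tree from the bottom:
E(11) + B(28) → 39
A(33) + G(35) → 68
39 + F(59) → 98
68 + D(74) → 142
C(79) + 98 → 177
142 + 177 → 319
D's leaf is at depth 2, giving a 2-bit codeword.

2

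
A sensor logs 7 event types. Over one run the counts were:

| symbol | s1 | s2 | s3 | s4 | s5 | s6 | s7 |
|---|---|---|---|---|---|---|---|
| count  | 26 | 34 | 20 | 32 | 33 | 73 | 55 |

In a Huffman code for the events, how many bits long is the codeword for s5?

3

Huffman merges, smallest pair first:
merge s3(20) and s1(26): 46
merge s4(32) and s5(33): 65
merge s2(34) and 46: 80
merge s7(55) and 65: 120
merge s6(73) and 80: 153
merge 120 and 153: 273
s5's leaf is at depth 3, giving a 3-bit codeword.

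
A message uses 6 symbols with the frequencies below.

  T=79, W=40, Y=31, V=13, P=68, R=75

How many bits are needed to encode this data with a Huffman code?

740

Greedily combine the two least-frequent nodes:
combine V(13), Y(31) → 44
combine W(40), 44 → 84
combine P(68), R(75) → 143
combine T(79), 84 → 163
combine 143, 163 → 306
Total encoded bits = sum of merged weights = 44 + 84 + 143 + 163 + 306 = 740.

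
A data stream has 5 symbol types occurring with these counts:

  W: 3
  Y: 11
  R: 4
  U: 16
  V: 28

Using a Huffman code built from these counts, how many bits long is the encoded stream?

121

Merge the two smallest weights repeatedly:
merge W(3) and R(4): 7
merge 7 and Y(11): 18
merge U(16) and 18: 34
merge V(28) and 34: 62
Each symbol's bit-cost is frequency × depth; summing gives 121 bits (equivalently 7 + 18 + 34 + 62).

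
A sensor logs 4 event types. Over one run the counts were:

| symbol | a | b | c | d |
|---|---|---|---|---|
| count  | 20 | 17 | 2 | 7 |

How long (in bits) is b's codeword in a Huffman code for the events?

2

Repeatedly merge the two smallest:
combine c(2), d(7) → 9
combine 9, b(17) → 26
combine a(20), 26 → 46
b's leaf is at depth 2, giving a 2-bit codeword.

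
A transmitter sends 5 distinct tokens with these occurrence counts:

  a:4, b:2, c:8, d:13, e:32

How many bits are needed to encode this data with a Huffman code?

Merge the two smallest weights repeatedly:
combine b(2), a(4) → 6
combine 6, c(8) → 14
combine d(13), 14 → 27
combine 27, e(32) → 59
Total encoded bits = sum of merged weights = 6 + 14 + 27 + 59 = 106.

106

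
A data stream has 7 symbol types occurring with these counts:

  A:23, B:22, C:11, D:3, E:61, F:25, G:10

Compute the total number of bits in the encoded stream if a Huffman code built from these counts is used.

380

Build the Huffman tree bottom-up:
combine D(3), G(10) → 13
combine C(11), 13 → 24
combine B(22), A(23) → 45
combine 24, F(25) → 49
combine 45, 49 → 94
combine E(61), 94 → 155
The encoded length is the sum of every internal node's weight: 13 + 24 + 45 + 49 + 94 + 155 = 380 bits.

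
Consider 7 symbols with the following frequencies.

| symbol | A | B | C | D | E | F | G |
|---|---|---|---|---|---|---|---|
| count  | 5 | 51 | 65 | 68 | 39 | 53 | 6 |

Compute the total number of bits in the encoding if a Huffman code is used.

Build the Huffman tree bottom-up:
combine A(5), G(6) → 11
combine 11, E(39) → 50
combine 50, B(51) → 101
combine F(53), C(65) → 118
combine D(68), 101 → 169
combine 118, 169 → 287
Total encoded bits = sum of merged weights = 11 + 50 + 101 + 118 + 169 + 287 = 736.

736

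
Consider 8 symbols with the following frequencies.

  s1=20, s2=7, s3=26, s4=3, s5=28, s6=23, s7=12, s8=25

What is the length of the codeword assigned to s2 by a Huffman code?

Repeatedly merge the two smallest:
merge s4(3) and s2(7): 10
merge 10 and s7(12): 22
merge s1(20) and 22: 42
merge s6(23) and s8(25): 48
merge s3(26) and s5(28): 54
merge 42 and 48: 90
merge 54 and 90: 144
s2 sits 5 levels below the root, so its codeword is 5 bits.

5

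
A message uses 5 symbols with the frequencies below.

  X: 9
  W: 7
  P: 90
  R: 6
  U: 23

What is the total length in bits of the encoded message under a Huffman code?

Build the Huffman tree bottom-up:
merge R(6) and W(7): 13
merge X(9) and 13: 22
merge 22 and U(23): 45
merge 45 and P(90): 135
The encoded length is the sum of every internal node's weight: 13 + 22 + 45 + 135 = 215 bits.

215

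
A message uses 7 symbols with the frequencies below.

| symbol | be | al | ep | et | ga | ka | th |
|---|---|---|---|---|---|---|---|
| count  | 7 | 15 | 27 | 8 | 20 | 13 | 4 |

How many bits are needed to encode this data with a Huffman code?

Greedily combine the two least-frequent nodes:
merge th(4) and be(7): 11
merge et(8) and 11: 19
merge ka(13) and al(15): 28
merge 19 and ga(20): 39
merge ep(27) and 28: 55
merge 39 and 55: 94
Total encoded bits = sum of merged weights = 11 + 19 + 28 + 39 + 55 + 94 = 246.

246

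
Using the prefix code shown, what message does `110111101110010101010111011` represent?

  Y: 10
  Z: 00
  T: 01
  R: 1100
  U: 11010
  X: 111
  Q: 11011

Read left to right; each codeword is recognised as soon as it completes (prefix code):
  11011→Q | 11011→Q | 10→Y | 01→T | 01→T | 01→T | 01→T | 01→T | 11011→Q
Decoded message: QQYTTTTTQ

QQYTTTTTQ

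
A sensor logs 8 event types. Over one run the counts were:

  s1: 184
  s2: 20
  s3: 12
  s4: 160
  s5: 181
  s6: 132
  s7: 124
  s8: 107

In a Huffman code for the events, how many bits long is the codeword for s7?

3

Repeatedly merge the two smallest:
combine s3(12), s2(20) → 32
combine 32, s8(107) → 139
combine s7(124), s6(132) → 256
combine 139, s4(160) → 299
combine s5(181), s1(184) → 365
combine 256, 299 → 555
combine 365, 555 → 920
The subtree containing s7 is merged 3 times, so code length = 3.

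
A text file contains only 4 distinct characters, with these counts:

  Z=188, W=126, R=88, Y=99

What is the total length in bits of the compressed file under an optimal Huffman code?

1001

Greedily combine the two least-frequent nodes:
combine R(88), Y(99) → 187
combine W(126), 187 → 313
combine Z(188), 313 → 501
Each symbol's bit-cost is frequency × depth; summing gives 1001 bits (equivalently 187 + 313 + 501).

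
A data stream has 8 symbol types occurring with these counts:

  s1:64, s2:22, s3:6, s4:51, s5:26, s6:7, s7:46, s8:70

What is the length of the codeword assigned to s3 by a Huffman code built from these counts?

5

Build the tree from the bottom:
s3(6) + s6(7) → 13
13 + s2(22) → 35
s5(26) + 35 → 61
s7(46) + s4(51) → 97
61 + s1(64) → 125
s8(70) + 97 → 167
125 + 167 → 292
s3's leaf is at depth 5, giving a 5-bit codeword.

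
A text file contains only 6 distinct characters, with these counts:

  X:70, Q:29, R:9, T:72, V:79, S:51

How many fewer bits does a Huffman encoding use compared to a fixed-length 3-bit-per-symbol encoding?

Fixed-length: 3 bits × 310 symbols = 930 bits.
Huffman merges:
R(9) + Q(29) → 38
38 + S(51) → 89
X(70) + T(72) → 142
V(79) + 89 → 168
142 + 168 → 310
Huffman total = 38 + 89 + 142 + 168 + 310 = 747 bits.
Saving = 930 − 747 = 183 bits.

183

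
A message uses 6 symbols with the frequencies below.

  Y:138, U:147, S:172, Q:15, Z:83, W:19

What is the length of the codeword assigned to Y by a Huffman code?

Repeatedly merge the two smallest:
Q(15) + W(19) → 34
34 + Z(83) → 117
117 + Y(138) → 255
U(147) + S(172) → 319
255 + 319 → 574
The subtree containing Y is merged 2 times, so code length = 2.

2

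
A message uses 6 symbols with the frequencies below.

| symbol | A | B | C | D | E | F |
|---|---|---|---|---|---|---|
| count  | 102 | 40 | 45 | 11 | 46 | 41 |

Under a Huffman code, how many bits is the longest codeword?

Merge the two lowest-weight nodes at each step:
D(11) + B(40) → 51
F(41) + C(45) → 86
E(46) + 51 → 97
86 + 97 → 183
A(102) + 183 → 285
Maximum depth reached is 4.

4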